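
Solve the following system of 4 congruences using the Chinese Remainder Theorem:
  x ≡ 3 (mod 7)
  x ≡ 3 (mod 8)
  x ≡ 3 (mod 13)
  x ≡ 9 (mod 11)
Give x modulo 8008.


Product of moduli M = 7 · 8 · 13 · 11 = 8008.
Merge one congruence at a time:
  Start: x ≡ 3 (mod 7).
  Combine with x ≡ 3 (mod 8); new modulus lcm = 56.
    Write x = 3 + 7·t and substitute into x ≡ 3 (mod 8): 7·t ≡ 3 − 3 = 0 (mod 8).
    The inverse of 7 mod 8 is 7 (since 7·7 = 49 = 6·8 + 1), so t ≡ 7·0 = 0 ≡ 0 (mod 8).
    Then x = 3 + 7·0 = 3, valid modulo lcm(7, 8) = 56: x ≡ 3 (mod 56).
  Combine with x ≡ 3 (mod 13); new modulus lcm = 728.
    Write x = 3 + 56·t and substitute into x ≡ 3 (mod 13): 56·t ≡ 3 − 3 = 0 (mod 13).
    Reduce coefficients mod 13: 4·t ≡ 0 (mod 13).
    The inverse of 4 mod 13 is 10 (since 4·10 = 40 = 3·13 + 1), so t ≡ 10·0 = 0 ≡ 0 (mod 13).
    Then x = 3 + 56·0 = 3, valid modulo lcm(56, 13) = 728: x ≡ 3 (mod 728).
  Combine with x ≡ 9 (mod 11); new modulus lcm = 8008.
    Write x = 3 + 728·t and substitute into x ≡ 9 (mod 11): 728·t ≡ 9 − 3 = 6 (mod 11).
    Reduce coefficients mod 11: 2·t ≡ 6 (mod 11).
    The inverse of 2 mod 11 is 6 (since 2·6 = 12 = 1·11 + 1), so t ≡ 6·6 = 36 ≡ 3 (mod 11).
    Then x = 3 + 728·3 = 2187, valid modulo lcm(728, 11) = 8008: x ≡ 2187 (mod 8008).
Verify against each original: 2187 mod 7 = 3, 2187 mod 8 = 3, 2187 mod 13 = 3, 2187 mod 11 = 9.

x ≡ 2187 (mod 8008).


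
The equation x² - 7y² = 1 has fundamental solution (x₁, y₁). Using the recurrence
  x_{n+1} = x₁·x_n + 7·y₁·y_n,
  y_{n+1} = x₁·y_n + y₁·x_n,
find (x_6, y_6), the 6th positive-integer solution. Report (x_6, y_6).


Step 1: Find the fundamental solution (x₁, y₁) of x² - 7y² = 1.
  Expand √7 as a continued fraction. a₀ = ⌊√7⌋ = 2; iterate m_{k+1} = d_k·a_k − m_k, d_{k+1} = (7 − m_{k+1}²)/d_k, a_{k+1} = ⌊(a₀ + m_{k+1})/d_{k+1}⌋ (starting m₀ = 0, d₀ = 1), with convergents p_k = a_k·p_{k-1} + p_{k-2}, q_k = a_k·q_{k-1} + q_{k-2} (p₋₁ = 1, q₋₁ = 0):
  k = 0: a₀ = 2; p₀/q₀ = 2/1; p₀² − 7·q₀² = 4 − 7 = -3.
  k = 1: m = 2, d = 3, a = ⌊(2 + 2)/3⌋ = 1; p/q = (1·2 + 1)/(1·1 + 0) = 3/1; p² − 7·q² = 9 − 7 = 2.
  k = 2: m = 1, d = 2, a = ⌊(2 + 1)/2⌋ = 1; p/q = (1·3 + 2)/(1·1 + 1) = 5/2; p² − 7·q² = 25 − 28 = -3.
  k = 3: m = 1, d = 3, a = ⌊(2 + 1)/3⌋ = 1; p/q = (1·5 + 3)/(1·2 + 1) = 8/3; p² − 7·q² = 64 − 63 = 1.
  The first convergent with p² − 7·q² = 1 gives the fundamental solution (x₁, y₁) = (8, 3).
Step 2: Apply the recurrence (x_{n+1}, y_{n+1}) = (x₁x_n + 7y₁y_n, x₁y_n + y₁x_n) repeatedly.
  From (x_1, y_1) = (8, 3): x_2 = 8·8 + 7·3·3 = 127; y_2 = 8·3 + 3·8 = 48.
  From (x_2, y_2) = (127, 48): x_3 = 8·127 + 7·3·48 = 2024; y_3 = 8·48 + 3·127 = 765.
  From (x_3, y_3) = (2024, 765): x_4 = 8·2024 + 7·3·765 = 32257; y_4 = 8·765 + 3·2024 = 12192.
  From (x_4, y_4) = (32257, 12192): x_5 = 8·32257 + 7·3·12192 = 514088; y_5 = 8·12192 + 3·32257 = 194307.
  From (x_5, y_5) = (514088, 194307): x_6 = 8·514088 + 7·3·194307 = 8193151; y_6 = 8·194307 + 3·514088 = 3096720.
Step 3: Verify x_6² - 7·y_6² = 67127723308801 - 67127723308800 = 1 (should be 1). ✓

(x_1, y_1) = (8, 3); (x_6, y_6) = (8193151, 3096720).


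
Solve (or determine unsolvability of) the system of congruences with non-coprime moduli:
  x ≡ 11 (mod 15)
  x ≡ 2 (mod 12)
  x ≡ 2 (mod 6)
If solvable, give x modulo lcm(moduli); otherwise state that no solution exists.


Moduli 15, 12, 6 are not pairwise coprime, so CRT works modulo lcm(m_i) when all pairwise compatibility conditions hold.
Pairwise compatibility: gcd(m_i, m_j) must divide a_i - a_j for every pair.
Merge one congruence at a time:
  Start: x ≡ 11 (mod 15).
  Combine with x ≡ 2 (mod 12): gcd(15, 12) = 3; 2 - 11 = -9, which IS divisible by 3, so compatible.
    Write x = 11 + 15·t and substitute into x ≡ 2 (mod 12): 15·t ≡ 2 − 11 = -9 (mod 12).
    Divide the congruence (and modulus) by g = 3: 5·t ≡ -3 (mod 4).
    Reduce coefficients mod 4: 1·t ≡ 1 (mod 4).
    So t ≡ 1 (mod 4).
    Then x = 11 + 15·1 = 26, valid modulo lcm(15, 12) = 60: x ≡ 26 (mod 60).
  Combine with x ≡ 2 (mod 6): gcd(60, 6) = 6; 2 - 26 = -24, which IS divisible by 6, so compatible.
    Write x = 26 + 60·t and substitute into x ≡ 2 (mod 6): 60·t ≡ 2 − 26 = -24 (mod 6).
    Divide the congruence (and modulus) by g = 6: 10·t ≡ -4 (mod 1).
    Modulo 1 every t works; take t = 0.
    Then x = 26 + 60·0 = 26, valid modulo lcm(60, 6) = 60: x ≡ 26 (mod 60).
Verify: 26 mod 15 = 11, 26 mod 12 = 2, 26 mod 6 = 2.

x ≡ 26 (mod 60).


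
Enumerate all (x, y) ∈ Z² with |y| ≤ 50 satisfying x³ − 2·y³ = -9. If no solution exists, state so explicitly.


The equation is x³ - 2y³ = -9. For fixed y, x³ = 2·y³ − 9, so a solution requires the RHS to be a perfect cube.
Strategy: iterate y from -50 to 50, compute RHS = 2·y³ − 9, and check whether it is a (positive or negative) perfect cube.
Check small values of y:
  y = 0: RHS = -9 is not a perfect cube.
  y = 1: RHS = -7 is not a perfect cube.
  y = -1: RHS = -11 is not a perfect cube.
  y = 2: RHS = 7 is not a perfect cube.
  y = -2: RHS = -25 is not a perfect cube.
  y = 3: RHS = 45 is not a perfect cube.
  y = -3: RHS = -63 is not a perfect cube.
Continuing the search up to |y| = 50 finds no solutions either.
No (x, y) in the scanned range satisfies the equation.

No integer solutions with |y| ≤ 50.


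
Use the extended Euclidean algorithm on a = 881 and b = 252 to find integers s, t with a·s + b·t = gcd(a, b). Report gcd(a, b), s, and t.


Euclidean algorithm on (881, 252) — divide until remainder is 0:
  881 = 3 · 252 + 125
  252 = 2 · 125 + 2
  125 = 62 · 2 + 1
  2 = 2 · 1 + 0
gcd(881, 252) = 1.
Track Bezout coefficients alongside the remainders: start with r₀ = 881 = a·1 + b·0 (s = 1, t = 0) and r₁ = 252 = a·0 + b·1 (s = 0, t = 1); each new remainder r_{k+1} = r_{k-1} − q_k·r_k inherits s_{k+1} = s_{k-1} − q_k·s_k, t_{k+1} = t_{k-1} − q_k·t_k, so r_k = a·s_k + b·t_k at every step:
  q = 3: r = 125, s = 1 − 3·0 = 1, t = 0 − 3·1 = -3  (check: 881·1 + 252·(-3) = 125)
  q = 2: r = 2, s = 0 − 2·1 = -2, t = 1 − 2·(-3) = 7  (check: 881·(-2) + 252·7 = 2)
  q = 62: r = 1, s = 1 − 62·(-2) = 125, t = -3 − 62·7 = -437  (check: 881·125 + 252·(-437) = 1)
The row with r = 1 (the gcd) gives the Bezout coefficients s = 125, t = -437.
Result: 881 · (125) + 252 · (-437) = 1.

gcd(881, 252) = 1; s = 125, t = -437 (check: 881·125 + 252·(-437) = 1).


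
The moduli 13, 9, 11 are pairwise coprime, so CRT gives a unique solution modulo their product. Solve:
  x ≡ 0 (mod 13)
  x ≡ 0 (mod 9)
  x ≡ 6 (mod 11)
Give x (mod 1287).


Moduli 13, 9, 11 are pairwise coprime; by CRT there is a unique solution modulo M = 13 · 9 · 11 = 1287.
Solve pairwise, accumulating the modulus:
  Start with x ≡ 0 (mod 13).
  Combine with x ≡ 0 (mod 9): since gcd(13, 9) = 1, we get a unique residue mod 117.
    Write x = 0 + 13·t and substitute into x ≡ 0 (mod 9): 13·t ≡ 0 − 0 = 0 (mod 9).
    Reduce coefficients mod 9: 4·t ≡ 0 (mod 9).
    The inverse of 4 mod 9 is 7 (since 4·7 = 28 = 3·9 + 1), so t ≡ 7·0 = 0 ≡ 0 (mod 9).
    Then x = 0 + 13·0 = 0, valid modulo lcm(13, 9) = 117: x ≡ 0 (mod 117).
  Combine with x ≡ 6 (mod 11): since gcd(117, 11) = 1, we get a unique residue mod 1287.
    Write x = 0 + 117·t and substitute into x ≡ 6 (mod 11): 117·t ≡ 6 − 0 = 6 (mod 11).
    Reduce coefficients mod 11: 7·t ≡ 6 (mod 11).
    The inverse of 7 mod 11 is 8 (since 7·8 = 56 = 5·11 + 1), so t ≡ 8·6 = 48 ≡ 4 (mod 11).
    Then x = 0 + 117·4 = 468, valid modulo lcm(117, 11) = 1287: x ≡ 468 (mod 1287).
Verify: 468 mod 13 = 0 ✓, 468 mod 9 = 0 ✓, 468 mod 11 = 6 ✓.

x ≡ 468 (mod 1287).


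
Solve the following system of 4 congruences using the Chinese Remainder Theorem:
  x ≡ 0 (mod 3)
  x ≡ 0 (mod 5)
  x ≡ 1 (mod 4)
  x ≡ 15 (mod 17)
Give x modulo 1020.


Product of moduli M = 3 · 5 · 4 · 17 = 1020.
Merge one congruence at a time:
  Start: x ≡ 0 (mod 3).
  Combine with x ≡ 0 (mod 5); new modulus lcm = 15.
    Write x = 0 + 3·t and substitute into x ≡ 0 (mod 5): 3·t ≡ 0 − 0 = 0 (mod 5).
    The inverse of 3 mod 5 is 2 (since 3·2 = 6 = 1·5 + 1), so t ≡ 2·0 = 0 ≡ 0 (mod 5).
    Then x = 0 + 3·0 = 0, valid modulo lcm(3, 5) = 15: x ≡ 0 (mod 15).
  Combine with x ≡ 1 (mod 4); new modulus lcm = 60.
    Write x = 0 + 15·t and substitute into x ≡ 1 (mod 4): 15·t ≡ 1 − 0 = 1 (mod 4).
    Reduce coefficients mod 4: 3·t ≡ 1 (mod 4).
    The inverse of 3 mod 4 is 3 (since 3·3 = 9 = 2·4 + 1), so t ≡ 3·1 = 3 ≡ 3 (mod 4).
    Then x = 0 + 15·3 = 45, valid modulo lcm(15, 4) = 60: x ≡ 45 (mod 60).
  Combine with x ≡ 15 (mod 17); new modulus lcm = 1020.
    Write x = 45 + 60·t and substitute into x ≡ 15 (mod 17): 60·t ≡ 15 − 45 = -30 (mod 17).
    Reduce coefficients mod 17: 9·t ≡ 4 (mod 17).
    The inverse of 9 mod 17 is 2 (since 9·2 = 18 = 1·17 + 1), so t ≡ 2·4 = 8 ≡ 8 (mod 17).
    Then x = 45 + 60·8 = 525, valid modulo lcm(60, 17) = 1020: x ≡ 525 (mod 1020).
Verify against each original: 525 mod 3 = 0, 525 mod 5 = 0, 525 mod 4 = 1, 525 mod 17 = 15.

x ≡ 525 (mod 1020).


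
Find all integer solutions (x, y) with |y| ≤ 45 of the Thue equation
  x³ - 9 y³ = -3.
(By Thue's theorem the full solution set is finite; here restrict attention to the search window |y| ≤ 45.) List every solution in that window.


The equation is x³ - 9y³ = -3. For fixed y, x³ = 9·y³ − 3, so a solution requires the RHS to be a perfect cube.
Strategy: iterate y from -45 to 45, compute RHS = 9·y³ − 3, and check whether it is a (positive or negative) perfect cube.
Check small values of y:
  y = 0: RHS = -3 is not a perfect cube.
  y = 1: RHS = 6 is not a perfect cube.
  y = -1: RHS = -12 is not a perfect cube.
  y = 2: RHS = 69 is not a perfect cube.
  y = -2: RHS = -75 is not a perfect cube.
  y = 3: RHS = 240 is not a perfect cube.
  y = -3: RHS = -246 is not a perfect cube.
Continuing the search up to |y| = 45 finds no solutions either.
No (x, y) in the scanned range satisfies the equation.

No integer solutions with |y| ≤ 45.


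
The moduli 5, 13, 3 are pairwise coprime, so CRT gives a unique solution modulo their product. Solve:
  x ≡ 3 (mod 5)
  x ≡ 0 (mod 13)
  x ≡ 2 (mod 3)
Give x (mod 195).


Moduli 5, 13, 3 are pairwise coprime; by CRT there is a unique solution modulo M = 5 · 13 · 3 = 195.
Solve pairwise, accumulating the modulus:
  Start with x ≡ 3 (mod 5).
  Combine with x ≡ 0 (mod 13): since gcd(5, 13) = 1, we get a unique residue mod 65.
    Write x = 3 + 5·t and substitute into x ≡ 0 (mod 13): 5·t ≡ 0 − 3 = -3 (mod 13).
    Reduce coefficients mod 13: 5·t ≡ 10 (mod 13).
    The inverse of 5 mod 13 is 8 (since 5·8 = 40 = 3·13 + 1), so t ≡ 8·10 = 80 ≡ 2 (mod 13).
    Then x = 3 + 5·2 = 13, valid modulo lcm(5, 13) = 65: x ≡ 13 (mod 65).
  Combine with x ≡ 2 (mod 3): since gcd(65, 3) = 1, we get a unique residue mod 195.
    Write x = 13 + 65·t and substitute into x ≡ 2 (mod 3): 65·t ≡ 2 − 13 = -11 (mod 3).
    Reduce coefficients mod 3: 2·t ≡ 1 (mod 3).
    The inverse of 2 mod 3 is 2 (since 2·2 = 4 = 1·3 + 1), so t ≡ 2·1 = 2 ≡ 2 (mod 3).
    Then x = 13 + 65·2 = 143, valid modulo lcm(65, 3) = 195: x ≡ 143 (mod 195).
Verify: 143 mod 5 = 3 ✓, 143 mod 13 = 0 ✓, 143 mod 3 = 2 ✓.

x ≡ 143 (mod 195).


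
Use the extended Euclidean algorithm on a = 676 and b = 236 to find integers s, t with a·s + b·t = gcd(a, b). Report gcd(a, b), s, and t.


Euclidean algorithm on (676, 236) — divide until remainder is 0:
  676 = 2 · 236 + 204
  236 = 1 · 204 + 32
  204 = 6 · 32 + 12
  32 = 2 · 12 + 8
  12 = 1 · 8 + 4
  8 = 2 · 4 + 0
gcd(676, 236) = 4.
Track Bezout coefficients alongside the remainders: start with r₀ = 676 = a·1 + b·0 (s = 1, t = 0) and r₁ = 236 = a·0 + b·1 (s = 0, t = 1); each new remainder r_{k+1} = r_{k-1} − q_k·r_k inherits s_{k+1} = s_{k-1} − q_k·s_k, t_{k+1} = t_{k-1} − q_k·t_k, so r_k = a·s_k + b·t_k at every step:
  q = 2: r = 204, s = 1 − 2·0 = 1, t = 0 − 2·1 = -2  (check: 676·1 + 236·(-2) = 204)
  q = 1: r = 32, s = 0 − 1·1 = -1, t = 1 − 1·(-2) = 3  (check: 676·(-1) + 236·3 = 32)
  q = 6: r = 12, s = 1 − 6·(-1) = 7, t = -2 − 6·3 = -20  (check: 676·7 + 236·(-20) = 12)
  q = 2: r = 8, s = -1 − 2·7 = -15, t = 3 − 2·(-20) = 43  (check: 676·(-15) + 236·43 = 8)
  q = 1: r = 4, s = 7 − 1·(-15) = 22, t = -20 − 1·43 = -63  (check: 676·22 + 236·(-63) = 4)
The row with r = 4 (the gcd) gives the Bezout coefficients s = 22, t = -63.
Result: 676 · (22) + 236 · (-63) = 4.

gcd(676, 236) = 4; s = 22, t = -63 (check: 676·22 + 236·(-63) = 4).


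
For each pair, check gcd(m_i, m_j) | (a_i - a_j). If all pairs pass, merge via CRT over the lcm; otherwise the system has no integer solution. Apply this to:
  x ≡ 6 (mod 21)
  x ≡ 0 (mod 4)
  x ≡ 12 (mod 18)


Moduli 21, 4, 18 are not pairwise coprime, so CRT works modulo lcm(m_i) when all pairwise compatibility conditions hold.
Pairwise compatibility: gcd(m_i, m_j) must divide a_i - a_j for every pair.
Merge one congruence at a time:
  Start: x ≡ 6 (mod 21).
  Combine with x ≡ 0 (mod 4): gcd(21, 4) = 1; 0 - 6 = -6, which IS divisible by 1, so compatible.
    Write x = 6 + 21·t and substitute into x ≡ 0 (mod 4): 21·t ≡ 0 − 6 = -6 (mod 4).
    Reduce coefficients mod 4: 1·t ≡ 2 (mod 4).
    So t ≡ 2 (mod 4).
    Then x = 6 + 21·2 = 48, valid modulo lcm(21, 4) = 84: x ≡ 48 (mod 84).
  Combine with x ≡ 12 (mod 18): gcd(84, 18) = 6; 12 - 48 = -36, which IS divisible by 6, so compatible.
    Write x = 48 + 84·t and substitute into x ≡ 12 (mod 18): 84·t ≡ 12 − 48 = -36 (mod 18).
    Divide the congruence (and modulus) by g = 6: 14·t ≡ -6 (mod 3).
    Reduce coefficients mod 3: 2·t ≡ 0 (mod 3).
    The inverse of 2 mod 3 is 2 (since 2·2 = 4 = 1·3 + 1), so t ≡ 2·0 = 0 ≡ 0 (mod 3).
    Then x = 48 + 84·0 = 48, valid modulo lcm(84, 18) = 252: x ≡ 48 (mod 252).
Verify: 48 mod 21 = 6, 48 mod 4 = 0, 48 mod 18 = 12.

x ≡ 48 (mod 252).


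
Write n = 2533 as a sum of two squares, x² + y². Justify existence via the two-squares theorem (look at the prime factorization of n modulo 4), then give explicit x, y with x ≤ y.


Step 1: Factor n = 2533 = 17 · 149.
Step 2: Check the mod-4 condition on each prime factor: 17 ≡ 1 (mod 4), exponent 1; 149 ≡ 1 (mod 4), exponent 1.
All primes ≡ 3 (mod 4) appear to even exponent (or don't appear), so by the two-squares theorem n IS expressible as a sum of two squares.
Step 3: Build a representation. Here n = 17 · 149 is a product of primes ≡ 1 (mod 4). Each prime p ≡ 1 (mod 4) is itself a sum of two squares; find a² by testing p − a² for a perfect square:
  17: 17 − 1² = 16 = 4² ⇒ 17 = 1² + 4².
  149: 149 − 1² = 148, 149 − 2² = 145, 149 − 3² = 140, 149 − 4² = 133, 149 − 5² = 124, 149 − 6² = 113, 149 − 7² = 100 = 10² ⇒ 149 = 7² + 10².
  Combine using the Brahmagupta–Fibonacci identity (a² + b²)(c² + d²) = (ac − bd)² + (ad + bc)² = (ac + bd)² + (ad − bc)²:
  17 · 149 = 2533: from (1² + 4²)(7² + 10²), take (1·7 − 4·10, 1·10 + 4·7) = (7 − 40, 10 + 28) = (-33, 38); dropping signs (only squares matter) gives (33, 38); check 33² + 38² = 1089 + 1444 = 2533 ✓.
Step 4: Order so x ≤ y and verify: 33² + 38² = 1089 + 1444 = 2533 = n. ✓

n = 2533 = 33² + 38² (one valid representation with x ≤ y).


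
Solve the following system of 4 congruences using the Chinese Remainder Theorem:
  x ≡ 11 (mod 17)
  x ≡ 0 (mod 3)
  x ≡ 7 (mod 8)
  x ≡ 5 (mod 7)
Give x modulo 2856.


Product of moduli M = 17 · 3 · 8 · 7 = 2856.
Merge one congruence at a time:
  Start: x ≡ 11 (mod 17).
  Combine with x ≡ 0 (mod 3); new modulus lcm = 51.
    Write x = 11 + 17·t and substitute into x ≡ 0 (mod 3): 17·t ≡ 0 − 11 = -11 (mod 3).
    Reduce coefficients mod 3: 2·t ≡ 1 (mod 3).
    The inverse of 2 mod 3 is 2 (since 2·2 = 4 = 1·3 + 1), so t ≡ 2·1 = 2 ≡ 2 (mod 3).
    Then x = 11 + 17·2 = 45, valid modulo lcm(17, 3) = 51: x ≡ 45 (mod 51).
  Combine with x ≡ 7 (mod 8); new modulus lcm = 408.
    Write x = 45 + 51·t and substitute into x ≡ 7 (mod 8): 51·t ≡ 7 − 45 = -38 (mod 8).
    Reduce coefficients mod 8: 3·t ≡ 2 (mod 8).
    The inverse of 3 mod 8 is 3 (since 3·3 = 9 = 1·8 + 1), so t ≡ 3·2 = 6 ≡ 6 (mod 8).
    Then x = 45 + 51·6 = 351, valid modulo lcm(51, 8) = 408: x ≡ 351 (mod 408).
  Combine with x ≡ 5 (mod 7); new modulus lcm = 2856.
    Write x = 351 + 408·t and substitute into x ≡ 5 (mod 7): 408·t ≡ 5 − 351 = -346 (mod 7).
    Reduce coefficients mod 7: 2·t ≡ 4 (mod 7).
    The inverse of 2 mod 7 is 4 (since 2·4 = 8 = 1·7 + 1), so t ≡ 4·4 = 16 ≡ 2 (mod 7).
    Then x = 351 + 408·2 = 1167, valid modulo lcm(408, 7) = 2856: x ≡ 1167 (mod 2856).
Verify against each original: 1167 mod 17 = 11, 1167 mod 3 = 0, 1167 mod 8 = 7, 1167 mod 7 = 5.

x ≡ 1167 (mod 2856).


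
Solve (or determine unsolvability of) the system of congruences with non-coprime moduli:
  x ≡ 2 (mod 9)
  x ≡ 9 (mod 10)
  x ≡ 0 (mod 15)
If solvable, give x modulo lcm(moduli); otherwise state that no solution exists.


Moduli 9, 10, 15 are not pairwise coprime, so CRT works modulo lcm(m_i) when all pairwise compatibility conditions hold.
Pairwise compatibility: gcd(m_i, m_j) must divide a_i - a_j for every pair.
Merge one congruence at a time:
  Start: x ≡ 2 (mod 9).
  Combine with x ≡ 9 (mod 10): gcd(9, 10) = 1; 9 - 2 = 7, which IS divisible by 1, so compatible.
    Write x = 2 + 9·t and substitute into x ≡ 9 (mod 10): 9·t ≡ 9 − 2 = 7 (mod 10).
    The inverse of 9 mod 10 is 9 (since 9·9 = 81 = 8·10 + 1), so t ≡ 9·7 = 63 ≡ 3 (mod 10).
    Then x = 2 + 9·3 = 29, valid modulo lcm(9, 10) = 90: x ≡ 29 (mod 90).
  Combine with x ≡ 0 (mod 15): gcd(90, 15) = 15, and 0 - 29 = -29 is NOT divisible by 15.
    ⇒ system is inconsistent (no integer solution).

No solution (the system is inconsistent).


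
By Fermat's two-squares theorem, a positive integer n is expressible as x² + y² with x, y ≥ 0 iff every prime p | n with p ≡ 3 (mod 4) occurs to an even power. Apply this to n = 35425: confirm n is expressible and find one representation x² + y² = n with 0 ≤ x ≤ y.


Step 1: Factor n = 35425 = 5^2 · 13 · 109.
Step 2: Check the mod-4 condition on each prime factor: 5 ≡ 1 (mod 4), exponent 2; 13 ≡ 1 (mod 4), exponent 1; 109 ≡ 1 (mod 4), exponent 1.
All primes ≡ 3 (mod 4) appear to even exponent (or don't appear), so by the two-squares theorem n IS expressible as a sum of two squares.
Step 3: Build a representation. Group n = k² · m with k = 5 and m = 13 · 109 = 1417 (a product of primes ≡ 1 (mod 4)); a representation of m scales to one of n via (k·x)² + (k·y)² = k²(x² + y²). Each prime p ≡ 1 (mod 4) is itself a sum of two squares; find a² by testing p − a² for a perfect square:
  13: 13 − 1² = 12, 13 − 2² = 9 = 3² ⇒ 13 = 2² + 3².
  109: 109 − 1² = 108, 109 − 2² = 105, 109 − 3² = 100 = 10² ⇒ 109 = 3² + 10².
  Combine using the Brahmagupta–Fibonacci identity (a² + b²)(c² + d²) = (ac − bd)² + (ad + bc)² = (ac + bd)² + (ad − bc)²:
  13 · 109 = 1417: from (2² + 3²)(3² + 10²), take (2·3 − 3·10, 2·10 + 3·3) = (6 − 30, 20 + 9) = (-24, 29); dropping signs (only squares matter) gives (24, 29); check 24² + 29² = 576 + 841 = 1417 ✓.
  Scale by k = 5: (5·24, 5·29) = (120, 145).
Step 4: Order so x ≤ y and verify: 120² + 145² = 14400 + 21025 = 35425 = n. ✓

n = 35425 = 120² + 145² (one valid representation with x ≤ y).


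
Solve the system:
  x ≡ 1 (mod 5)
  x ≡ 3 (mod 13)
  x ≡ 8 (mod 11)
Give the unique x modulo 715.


Moduli 5, 13, 11 are pairwise coprime; by CRT there is a unique solution modulo M = 5 · 13 · 11 = 715.
Solve pairwise, accumulating the modulus:
  Start with x ≡ 1 (mod 5).
  Combine with x ≡ 3 (mod 13): since gcd(5, 13) = 1, we get a unique residue mod 65.
    Write x = 1 + 5·t and substitute into x ≡ 3 (mod 13): 5·t ≡ 3 − 1 = 2 (mod 13).
    The inverse of 5 mod 13 is 8 (since 5·8 = 40 = 3·13 + 1), so t ≡ 8·2 = 16 ≡ 3 (mod 13).
    Then x = 1 + 5·3 = 16, valid modulo lcm(5, 13) = 65: x ≡ 16 (mod 65).
  Combine with x ≡ 8 (mod 11): since gcd(65, 11) = 1, we get a unique residue mod 715.
    Write x = 16 + 65·t and substitute into x ≡ 8 (mod 11): 65·t ≡ 8 − 16 = -8 (mod 11).
    Reduce coefficients mod 11: 10·t ≡ 3 (mod 11).
    The inverse of 10 mod 11 is 10 (since 10·10 = 100 = 9·11 + 1), so t ≡ 10·3 = 30 ≡ 8 (mod 11).
    Then x = 16 + 65·8 = 536, valid modulo lcm(65, 11) = 715: x ≡ 536 (mod 715).
Verify: 536 mod 5 = 1 ✓, 536 mod 13 = 3 ✓, 536 mod 11 = 8 ✓.

x ≡ 536 (mod 715).


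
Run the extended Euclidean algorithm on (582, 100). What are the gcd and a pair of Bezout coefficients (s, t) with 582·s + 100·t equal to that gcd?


Euclidean algorithm on (582, 100) — divide until remainder is 0:
  582 = 5 · 100 + 82
  100 = 1 · 82 + 18
  82 = 4 · 18 + 10
  18 = 1 · 10 + 8
  10 = 1 · 8 + 2
  8 = 4 · 2 + 0
gcd(582, 100) = 2.
Track Bezout coefficients alongside the remainders: start with r₀ = 582 = a·1 + b·0 (s = 1, t = 0) and r₁ = 100 = a·0 + b·1 (s = 0, t = 1); each new remainder r_{k+1} = r_{k-1} − q_k·r_k inherits s_{k+1} = s_{k-1} − q_k·s_k, t_{k+1} = t_{k-1} − q_k·t_k, so r_k = a·s_k + b·t_k at every step:
  q = 5: r = 82, s = 1 − 5·0 = 1, t = 0 − 5·1 = -5  (check: 582·1 + 100·(-5) = 82)
  q = 1: r = 18, s = 0 − 1·1 = -1, t = 1 − 1·(-5) = 6  (check: 582·(-1) + 100·6 = 18)
  q = 4: r = 10, s = 1 − 4·(-1) = 5, t = -5 − 4·6 = -29  (check: 582·5 + 100·(-29) = 10)
  q = 1: r = 8, s = -1 − 1·5 = -6, t = 6 − 1·(-29) = 35  (check: 582·(-6) + 100·35 = 8)
  q = 1: r = 2, s = 5 − 1·(-6) = 11, t = -29 − 1·35 = -64  (check: 582·11 + 100·(-64) = 2)
The row with r = 2 (the gcd) gives the Bezout coefficients s = 11, t = -64.
Result: 582 · (11) + 100 · (-64) = 2.

gcd(582, 100) = 2; s = 11, t = -64 (check: 582·11 + 100·(-64) = 2).


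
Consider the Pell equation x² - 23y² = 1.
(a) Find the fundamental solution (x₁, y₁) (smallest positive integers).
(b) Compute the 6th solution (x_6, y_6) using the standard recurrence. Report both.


Step 1: Find the fundamental solution (x₁, y₁) of x² - 23y² = 1.
  Expand √23 as a continued fraction. a₀ = ⌊√23⌋ = 4; iterate m_{k+1} = d_k·a_k − m_k, d_{k+1} = (23 − m_{k+1}²)/d_k, a_{k+1} = ⌊(a₀ + m_{k+1})/d_{k+1}⌋ (starting m₀ = 0, d₀ = 1), with convergents p_k = a_k·p_{k-1} + p_{k-2}, q_k = a_k·q_{k-1} + q_{k-2} (p₋₁ = 1, q₋₁ = 0):
  k = 0: a₀ = 4; p₀/q₀ = 4/1; p₀² − 23·q₀² = 16 − 23 = -7.
  k = 1: m = 4, d = 7, a = ⌊(4 + 4)/7⌋ = 1; p/q = (1·4 + 1)/(1·1 + 0) = 5/1; p² − 23·q² = 25 − 23 = 2.
  k = 2: m = 3, d = 2, a = ⌊(4 + 3)/2⌋ = 3; p/q = (3·5 + 4)/(3·1 + 1) = 19/4; p² − 23·q² = 361 − 368 = -7.
  k = 3: m = 3, d = 7, a = ⌊(4 + 3)/7⌋ = 1; p/q = (1·19 + 5)/(1·4 + 1) = 24/5; p² − 23·q² = 576 − 575 = 1.
  The first convergent with p² − 23·q² = 1 gives the fundamental solution (x₁, y₁) = (24, 5).
Step 2: Apply the recurrence (x_{n+1}, y_{n+1}) = (x₁x_n + 23y₁y_n, x₁y_n + y₁x_n) repeatedly.
  From (x_1, y_1) = (24, 5): x_2 = 24·24 + 23·5·5 = 1151; y_2 = 24·5 + 5·24 = 240.
  From (x_2, y_2) = (1151, 240): x_3 = 24·1151 + 23·5·240 = 55224; y_3 = 24·240 + 5·1151 = 11515.
  From (x_3, y_3) = (55224, 11515): x_4 = 24·55224 + 23·5·11515 = 2649601; y_4 = 24·11515 + 5·55224 = 552480.
  From (x_4, y_4) = (2649601, 552480): x_5 = 24·2649601 + 23·5·552480 = 127125624; y_5 = 24·552480 + 5·2649601 = 26507525.
  From (x_5, y_5) = (127125624, 26507525): x_6 = 24·127125624 + 23·5·26507525 = 6099380351; y_6 = 24·26507525 + 5·127125624 = 1271808720.
Step 3: Verify x_6² - 23·y_6² = 37202440666164883201 - 37202440666164883200 = 1 (should be 1). ✓

(x_1, y_1) = (24, 5); (x_6, y_6) = (6099380351, 1271808720).


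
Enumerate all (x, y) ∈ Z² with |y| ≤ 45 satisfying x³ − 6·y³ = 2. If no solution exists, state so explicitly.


The equation is x³ - 6y³ = 2. For fixed y, x³ = 6·y³ + 2, so a solution requires the RHS to be a perfect cube.
Strategy: iterate y from -45 to 45, compute RHS = 6·y³ + 2, and check whether it is a (positive or negative) perfect cube.
Check small values of y:
  y = 0: RHS = 2 is not a perfect cube.
  y = 1: RHS = 8 = (2)³ ⇒ x = 2 works.
  y = -1: RHS = -4 is not a perfect cube.
  y = 2: RHS = 50 is not a perfect cube.
  y = -2: RHS = -46 is not a perfect cube.
  y = 3: RHS = 164 is not a perfect cube.
  y = -3: RHS = -160 is not a perfect cube.
Continuing the search up to |y| = 45 finds no further solutions beyond those listed.
Collected solutions: (2, 1).

Solutions (with |y| ≤ 45): (2, 1).


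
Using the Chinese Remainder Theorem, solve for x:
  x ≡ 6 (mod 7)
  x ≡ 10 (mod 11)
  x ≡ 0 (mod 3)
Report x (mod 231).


Moduli 7, 11, 3 are pairwise coprime; by CRT there is a unique solution modulo M = 7 · 11 · 3 = 231.
Solve pairwise, accumulating the modulus:
  Start with x ≡ 6 (mod 7).
  Combine with x ≡ 10 (mod 11): since gcd(7, 11) = 1, we get a unique residue mod 77.
    Write x = 6 + 7·t and substitute into x ≡ 10 (mod 11): 7·t ≡ 10 − 6 = 4 (mod 11).
    The inverse of 7 mod 11 is 8 (since 7·8 = 56 = 5·11 + 1), so t ≡ 8·4 = 32 ≡ 10 (mod 11).
    Then x = 6 + 7·10 = 76, valid modulo lcm(7, 11) = 77: x ≡ 76 (mod 77).
  Combine with x ≡ 0 (mod 3): since gcd(77, 3) = 1, we get a unique residue mod 231.
    Write x = 76 + 77·t and substitute into x ≡ 0 (mod 3): 77·t ≡ 0 − 76 = -76 (mod 3).
    Reduce coefficients mod 3: 2·t ≡ 2 (mod 3).
    The inverse of 2 mod 3 is 2 (since 2·2 = 4 = 1·3 + 1), so t ≡ 2·2 = 4 ≡ 1 (mod 3).
    Then x = 76 + 77·1 = 153, valid modulo lcm(77, 3) = 231: x ≡ 153 (mod 231).
Verify: 153 mod 7 = 6 ✓, 153 mod 11 = 10 ✓, 153 mod 3 = 0 ✓.

x ≡ 153 (mod 231).


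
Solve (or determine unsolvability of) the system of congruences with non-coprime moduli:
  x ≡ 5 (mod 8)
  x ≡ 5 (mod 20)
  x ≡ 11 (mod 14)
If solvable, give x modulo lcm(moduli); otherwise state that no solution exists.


Moduli 8, 20, 14 are not pairwise coprime, so CRT works modulo lcm(m_i) when all pairwise compatibility conditions hold.
Pairwise compatibility: gcd(m_i, m_j) must divide a_i - a_j for every pair.
Merge one congruence at a time:
  Start: x ≡ 5 (mod 8).
  Combine with x ≡ 5 (mod 20): gcd(8, 20) = 4; 5 - 5 = 0, which IS divisible by 4, so compatible.
    Write x = 5 + 8·t and substitute into x ≡ 5 (mod 20): 8·t ≡ 5 − 5 = 0 (mod 20).
    Divide the congruence (and modulus) by g = 4: 2·t ≡ 0 (mod 5).
    The inverse of 2 mod 5 is 3 (since 2·3 = 6 = 1·5 + 1), so t ≡ 3·0 = 0 ≡ 0 (mod 5).
    Then x = 5 + 8·0 = 5, valid modulo lcm(8, 20) = 40: x ≡ 5 (mod 40).
  Combine with x ≡ 11 (mod 14): gcd(40, 14) = 2; 11 - 5 = 6, which IS divisible by 2, so compatible.
    Write x = 5 + 40·t and substitute into x ≡ 11 (mod 14): 40·t ≡ 11 − 5 = 6 (mod 14).
    Divide the congruence (and modulus) by g = 2: 20·t ≡ 3 (mod 7).
    Reduce coefficients mod 7: 6·t ≡ 3 (mod 7).
    The inverse of 6 mod 7 is 6 (since 6·6 = 36 = 5·7 + 1), so t ≡ 6·3 = 18 ≡ 4 (mod 7).
    Then x = 5 + 40·4 = 165, valid modulo lcm(40, 14) = 280: x ≡ 165 (mod 280).
Verify: 165 mod 8 = 5, 165 mod 20 = 5, 165 mod 14 = 11.

x ≡ 165 (mod 280).


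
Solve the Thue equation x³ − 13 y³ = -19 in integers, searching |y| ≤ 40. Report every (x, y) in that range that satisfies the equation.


The equation is x³ - 13y³ = -19. For fixed y, x³ = 13·y³ − 19, so a solution requires the RHS to be a perfect cube.
Strategy: iterate y from -40 to 40, compute RHS = 13·y³ − 19, and check whether it is a (positive or negative) perfect cube.
Check small values of y:
  y = 0: RHS = -19 is not a perfect cube.
  y = 1: RHS = -6 is not a perfect cube.
  y = -1: RHS = -32 is not a perfect cube.
  y = 2: RHS = 85 is not a perfect cube.
  y = -2: RHS = -123 is not a perfect cube.
  y = 3: RHS = 332 is not a perfect cube.
  y = -3: RHS = -370 is not a perfect cube.
Continuing the search up to |y| = 40 finds no solutions either.
No (x, y) in the scanned range satisfies the equation.

No integer solutions with |y| ≤ 40.


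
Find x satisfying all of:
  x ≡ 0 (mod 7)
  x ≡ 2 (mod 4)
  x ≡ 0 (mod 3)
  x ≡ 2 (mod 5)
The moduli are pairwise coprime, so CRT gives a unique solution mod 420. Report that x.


Product of moduli M = 7 · 4 · 3 · 5 = 420.
Merge one congruence at a time:
  Start: x ≡ 0 (mod 7).
  Combine with x ≡ 2 (mod 4); new modulus lcm = 28.
    Write x = 0 + 7·t and substitute into x ≡ 2 (mod 4): 7·t ≡ 2 − 0 = 2 (mod 4).
    Reduce coefficients mod 4: 3·t ≡ 2 (mod 4).
    The inverse of 3 mod 4 is 3 (since 3·3 = 9 = 2·4 + 1), so t ≡ 3·2 = 6 ≡ 2 (mod 4).
    Then x = 0 + 7·2 = 14, valid modulo lcm(7, 4) = 28: x ≡ 14 (mod 28).
  Combine with x ≡ 0 (mod 3); new modulus lcm = 84.
    Write x = 14 + 28·t and substitute into x ≡ 0 (mod 3): 28·t ≡ 0 − 14 = -14 (mod 3).
    Reduce coefficients mod 3: 1·t ≡ 1 (mod 3).
    So t ≡ 1 (mod 3).
    Then x = 14 + 28·1 = 42, valid modulo lcm(28, 3) = 84: x ≡ 42 (mod 84).
  Combine with x ≡ 2 (mod 5); new modulus lcm = 420.
    Write x = 42 + 84·t and substitute into x ≡ 2 (mod 5): 84·t ≡ 2 − 42 = -40 (mod 5).
    Reduce coefficients mod 5: 4·t ≡ 0 (mod 5).
    The inverse of 4 mod 5 is 4 (since 4·4 = 16 = 3·5 + 1), so t ≡ 4·0 = 0 ≡ 0 (mod 5).
    Then x = 42 + 84·0 = 42, valid modulo lcm(84, 5) = 420: x ≡ 42 (mod 420).
Verify against each original: 42 mod 7 = 0, 42 mod 4 = 2, 42 mod 3 = 0, 42 mod 5 = 2.

x ≡ 42 (mod 420).


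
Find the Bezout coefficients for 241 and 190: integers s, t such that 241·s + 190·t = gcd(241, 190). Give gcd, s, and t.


Euclidean algorithm on (241, 190) — divide until remainder is 0:
  241 = 1 · 190 + 51
  190 = 3 · 51 + 37
  51 = 1 · 37 + 14
  37 = 2 · 14 + 9
  14 = 1 · 9 + 5
  9 = 1 · 5 + 4
  5 = 1 · 4 + 1
  4 = 4 · 1 + 0
gcd(241, 190) = 1.
Track Bezout coefficients alongside the remainders: start with r₀ = 241 = a·1 + b·0 (s = 1, t = 0) and r₁ = 190 = a·0 + b·1 (s = 0, t = 1); each new remainder r_{k+1} = r_{k-1} − q_k·r_k inherits s_{k+1} = s_{k-1} − q_k·s_k, t_{k+1} = t_{k-1} − q_k·t_k, so r_k = a·s_k + b·t_k at every step:
  q = 1: r = 51, s = 1 − 1·0 = 1, t = 0 − 1·1 = -1  (check: 241·1 + 190·(-1) = 51)
  q = 3: r = 37, s = 0 − 3·1 = -3, t = 1 − 3·(-1) = 4  (check: 241·(-3) + 190·4 = 37)
  q = 1: r = 14, s = 1 − 1·(-3) = 4, t = -1 − 1·4 = -5  (check: 241·4 + 190·(-5) = 14)
  q = 2: r = 9, s = -3 − 2·4 = -11, t = 4 − 2·(-5) = 14  (check: 241·(-11) + 190·14 = 9)
  q = 1: r = 5, s = 4 − 1·(-11) = 15, t = -5 − 1·14 = -19  (check: 241·15 + 190·(-19) = 5)
  q = 1: r = 4, s = -11 − 1·15 = -26, t = 14 − 1·(-19) = 33  (check: 241·(-26) + 190·33 = 4)
  q = 1: r = 1, s = 15 − 1·(-26) = 41, t = -19 − 1·33 = -52  (check: 241·41 + 190·(-52) = 1)
The row with r = 1 (the gcd) gives the Bezout coefficients s = 41, t = -52.
Result: 241 · (41) + 190 · (-52) = 1.

gcd(241, 190) = 1; s = 41, t = -52 (check: 241·41 + 190·(-52) = 1).


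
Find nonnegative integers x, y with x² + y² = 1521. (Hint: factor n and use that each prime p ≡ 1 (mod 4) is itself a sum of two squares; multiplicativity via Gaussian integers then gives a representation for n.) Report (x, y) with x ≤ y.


Step 1: Factor n = 1521 = 3^2 · 13^2.
Step 2: Check the mod-4 condition on each prime factor: 3 ≡ 3 (mod 4), exponent 2 (must be even); 13 ≡ 1 (mod 4), exponent 2.
All primes ≡ 3 (mod 4) appear to even exponent (or don't appear), so by the two-squares theorem n IS expressible as a sum of two squares.
Step 3: Build a representation. Group n = k² · m with k = 3 and m = 13 · 13 = 169 (a product of primes ≡ 1 (mod 4)); a representation of m scales to one of n via (k·x)² + (k·y)² = k²(x² + y²). Each prime p ≡ 1 (mod 4) is itself a sum of two squares; find a² by testing p − a² for a perfect square:
  13: 13 − 1² = 12, 13 − 2² = 9 = 3² ⇒ 13 = 2² + 3².
  Combine using the Brahmagupta–Fibonacci identity (a² + b²)(c² + d²) = (ac − bd)² + (ad + bc)² = (ac + bd)² + (ad − bc)²:
  13 · 13 = 169: from (2² + 3²)(2² + 3²), take (2·2 − 3·3, 2·3 + 3·2) = (4 − 9, 6 + 6) = (-5, 12); dropping signs (only squares matter) gives (5, 12); check 5² + 12² = 25 + 144 = 169 ✓.
  Scale by k = 3: (3·5, 3·12) = (15, 36).
Step 4: Order so x ≤ y and verify: 15² + 36² = 225 + 1296 = 1521 = n. ✓

n = 1521 = 15² + 36² (one valid representation with x ≤ y).


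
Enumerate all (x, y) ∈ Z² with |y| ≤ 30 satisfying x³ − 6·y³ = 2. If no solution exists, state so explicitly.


The equation is x³ - 6y³ = 2. For fixed y, x³ = 6·y³ + 2, so a solution requires the RHS to be a perfect cube.
Strategy: iterate y from -30 to 30, compute RHS = 6·y³ + 2, and check whether it is a (positive or negative) perfect cube.
Check small values of y:
  y = 0: RHS = 2 is not a perfect cube.
  y = 1: RHS = 8 = (2)³ ⇒ x = 2 works.
  y = -1: RHS = -4 is not a perfect cube.
  y = 2: RHS = 50 is not a perfect cube.
  y = -2: RHS = -46 is not a perfect cube.
  y = 3: RHS = 164 is not a perfect cube.
  y = -3: RHS = -160 is not a perfect cube.
Continuing the search up to |y| = 30 finds no further solutions beyond those listed.
Collected solutions: (2, 1).

Solutions (with |y| ≤ 30): (2, 1).


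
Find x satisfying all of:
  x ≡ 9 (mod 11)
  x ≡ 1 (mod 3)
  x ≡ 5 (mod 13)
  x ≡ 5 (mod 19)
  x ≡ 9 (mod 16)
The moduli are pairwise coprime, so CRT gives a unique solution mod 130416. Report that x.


Product of moduli M = 11 · 3 · 13 · 19 · 16 = 130416.
Merge one congruence at a time:
  Start: x ≡ 9 (mod 11).
  Combine with x ≡ 1 (mod 3); new modulus lcm = 33.
    Write x = 9 + 11·t and substitute into x ≡ 1 (mod 3): 11·t ≡ 1 − 9 = -8 (mod 3).
    Reduce coefficients mod 3: 2·t ≡ 1 (mod 3).
    The inverse of 2 mod 3 is 2 (since 2·2 = 4 = 1·3 + 1), so t ≡ 2·1 = 2 ≡ 2 (mod 3).
    Then x = 9 + 11·2 = 31, valid modulo lcm(11, 3) = 33: x ≡ 31 (mod 33).
  Combine with x ≡ 5 (mod 13); new modulus lcm = 429.
    Write x = 31 + 33·t and substitute into x ≡ 5 (mod 13): 33·t ≡ 5 − 31 = -26 (mod 13).
    Reduce coefficients mod 13: 7·t ≡ 0 (mod 13).
    The inverse of 7 mod 13 is 2 (since 7·2 = 14 = 1·13 + 1), so t ≡ 2·0 = 0 ≡ 0 (mod 13).
    Then x = 31 + 33·0 = 31, valid modulo lcm(33, 13) = 429: x ≡ 31 (mod 429).
  Combine with x ≡ 5 (mod 19); new modulus lcm = 8151.
    Write x = 31 + 429·t and substitute into x ≡ 5 (mod 19): 429·t ≡ 5 − 31 = -26 (mod 19).
    Reduce coefficients mod 19: 11·t ≡ 12 (mod 19).
    The inverse of 11 mod 19 is 7 (since 11·7 = 77 = 4·19 + 1), so t ≡ 7·12 = 84 ≡ 8 (mod 19).
    Then x = 31 + 429·8 = 3463, valid modulo lcm(429, 19) = 8151: x ≡ 3463 (mod 8151).
  Combine with x ≡ 9 (mod 16); new modulus lcm = 130416.
    Write x = 3463 + 8151·t and substitute into x ≡ 9 (mod 16): 8151·t ≡ 9 − 3463 = -3454 (mod 16).
    Reduce coefficients mod 16: 7·t ≡ 2 (mod 16).
    The inverse of 7 mod 16 is 7 (since 7·7 = 49 = 3·16 + 1), so t ≡ 7·2 = 14 ≡ 14 (mod 16).
    Then x = 3463 + 8151·14 = 117577, valid modulo lcm(8151, 16) = 130416: x ≡ 117577 (mod 130416).
Verify against each original: 117577 mod 11 = 9, 117577 mod 3 = 1, 117577 mod 13 = 5, 117577 mod 19 = 5, 117577 mod 16 = 9.

x ≡ 117577 (mod 130416).


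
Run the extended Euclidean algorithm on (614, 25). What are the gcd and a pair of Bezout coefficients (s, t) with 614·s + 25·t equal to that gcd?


Euclidean algorithm on (614, 25) — divide until remainder is 0:
  614 = 24 · 25 + 14
  25 = 1 · 14 + 11
  14 = 1 · 11 + 3
  11 = 3 · 3 + 2
  3 = 1 · 2 + 1
  2 = 2 · 1 + 0
gcd(614, 25) = 1.
Track Bezout coefficients alongside the remainders: start with r₀ = 614 = a·1 + b·0 (s = 1, t = 0) and r₁ = 25 = a·0 + b·1 (s = 0, t = 1); each new remainder r_{k+1} = r_{k-1} − q_k·r_k inherits s_{k+1} = s_{k-1} − q_k·s_k, t_{k+1} = t_{k-1} − q_k·t_k, so r_k = a·s_k + b·t_k at every step:
  q = 24: r = 14, s = 1 − 24·0 = 1, t = 0 − 24·1 = -24  (check: 614·1 + 25·(-24) = 14)
  q = 1: r = 11, s = 0 − 1·1 = -1, t = 1 − 1·(-24) = 25  (check: 614·(-1) + 25·25 = 11)
  q = 1: r = 3, s = 1 − 1·(-1) = 2, t = -24 − 1·25 = -49  (check: 614·2 + 25·(-49) = 3)
  q = 3: r = 2, s = -1 − 3·2 = -7, t = 25 − 3·(-49) = 172  (check: 614·(-7) + 25·172 = 2)
  q = 1: r = 1, s = 2 − 1·(-7) = 9, t = -49 − 1·172 = -221  (check: 614·9 + 25·(-221) = 1)
The row with r = 1 (the gcd) gives the Bezout coefficients s = 9, t = -221.
Result: 614 · (9) + 25 · (-221) = 1.

gcd(614, 25) = 1; s = 9, t = -221 (check: 614·9 + 25·(-221) = 1).


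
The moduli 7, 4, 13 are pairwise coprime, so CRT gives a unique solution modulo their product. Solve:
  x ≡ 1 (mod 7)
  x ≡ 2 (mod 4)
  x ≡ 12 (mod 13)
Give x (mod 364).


Moduli 7, 4, 13 are pairwise coprime; by CRT there is a unique solution modulo M = 7 · 4 · 13 = 364.
Solve pairwise, accumulating the modulus:
  Start with x ≡ 1 (mod 7).
  Combine with x ≡ 2 (mod 4): since gcd(7, 4) = 1, we get a unique residue mod 28.
    Write x = 1 + 7·t and substitute into x ≡ 2 (mod 4): 7·t ≡ 2 − 1 = 1 (mod 4).
    Reduce coefficients mod 4: 3·t ≡ 1 (mod 4).
    The inverse of 3 mod 4 is 3 (since 3·3 = 9 = 2·4 + 1), so t ≡ 3·1 = 3 ≡ 3 (mod 4).
    Then x = 1 + 7·3 = 22, valid modulo lcm(7, 4) = 28: x ≡ 22 (mod 28).
  Combine with x ≡ 12 (mod 13): since gcd(28, 13) = 1, we get a unique residue mod 364.
    Write x = 22 + 28·t and substitute into x ≡ 12 (mod 13): 28·t ≡ 12 − 22 = -10 (mod 13).
    Reduce coefficients mod 13: 2·t ≡ 3 (mod 13).
    The inverse of 2 mod 13 is 7 (since 2·7 = 14 = 1·13 + 1), so t ≡ 7·3 = 21 ≡ 8 (mod 13).
    Then x = 22 + 28·8 = 246, valid modulo lcm(28, 13) = 364: x ≡ 246 (mod 364).
Verify: 246 mod 7 = 1 ✓, 246 mod 4 = 2 ✓, 246 mod 13 = 12 ✓.

x ≡ 246 (mod 364).


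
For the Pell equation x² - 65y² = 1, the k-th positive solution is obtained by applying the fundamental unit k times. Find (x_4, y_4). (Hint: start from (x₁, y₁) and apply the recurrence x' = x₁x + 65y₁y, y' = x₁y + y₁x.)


Step 1: Find the fundamental solution (x₁, y₁) of x² - 65y² = 1.
  Expand √65 as a continued fraction. a₀ = ⌊√65⌋ = 8; iterate m_{k+1} = d_k·a_k − m_k, d_{k+1} = (65 − m_{k+1}²)/d_k, a_{k+1} = ⌊(a₀ + m_{k+1})/d_{k+1}⌋ (starting m₀ = 0, d₀ = 1), with convergents p_k = a_k·p_{k-1} + p_{k-2}, q_k = a_k·q_{k-1} + q_{k-2} (p₋₁ = 1, q₋₁ = 0):
  k = 0: a₀ = 8; p₀/q₀ = 8/1; p₀² − 65·q₀² = 64 − 65 = -1.
  k = 1: m = 8, d = 1, a = ⌊(8 + 8)/1⌋ = 16; p/q = (16·8 + 1)/(16·1 + 0) = 129/16; p² − 65·q² = 16641 − 16640 = 1.
  The first convergent with p² − 65·q² = 1 gives the fundamental solution (x₁, y₁) = (129, 16).
Step 2: Apply the recurrence (x_{n+1}, y_{n+1}) = (x₁x_n + 65y₁y_n, x₁y_n + y₁x_n) repeatedly.
  From (x_1, y_1) = (129, 16): x_2 = 129·129 + 65·16·16 = 33281; y_2 = 129·16 + 16·129 = 4128.
  From (x_2, y_2) = (33281, 4128): x_3 = 129·33281 + 65·16·4128 = 8586369; y_3 = 129·4128 + 16·33281 = 1065008.
  From (x_3, y_3) = (8586369, 1065008): x_4 = 129·8586369 + 65·16·1065008 = 2215249921; y_4 = 129·1065008 + 16·8586369 = 274767936.
Step 3: Verify x_4² - 65·y_4² = 4907332212490506241 - 4907332212490506240 = 1 (should be 1). ✓

(x_1, y_1) = (129, 16); (x_4, y_4) = (2215249921, 274767936).


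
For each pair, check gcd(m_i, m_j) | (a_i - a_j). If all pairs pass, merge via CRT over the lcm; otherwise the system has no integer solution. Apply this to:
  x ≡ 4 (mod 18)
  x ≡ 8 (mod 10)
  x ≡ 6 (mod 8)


Moduli 18, 10, 8 are not pairwise coprime, so CRT works modulo lcm(m_i) when all pairwise compatibility conditions hold.
Pairwise compatibility: gcd(m_i, m_j) must divide a_i - a_j for every pair.
Merge one congruence at a time:
  Start: x ≡ 4 (mod 18).
  Combine with x ≡ 8 (mod 10): gcd(18, 10) = 2; 8 - 4 = 4, which IS divisible by 2, so compatible.
    Write x = 4 + 18·t and substitute into x ≡ 8 (mod 10): 18·t ≡ 8 − 4 = 4 (mod 10).
    Divide the congruence (and modulus) by g = 2: 9·t ≡ 2 (mod 5).
    Reduce coefficients mod 5: 4·t ≡ 2 (mod 5).
    The inverse of 4 mod 5 is 4 (since 4·4 = 16 = 3·5 + 1), so t ≡ 4·2 = 8 ≡ 3 (mod 5).
    Then x = 4 + 18·3 = 58, valid modulo lcm(18, 10) = 90: x ≡ 58 (mod 90).
  Combine with x ≡ 6 (mod 8): gcd(90, 8) = 2; 6 - 58 = -52, which IS divisible by 2, so compatible.
    Write x = 58 + 90·t and substitute into x ≡ 6 (mod 8): 90·t ≡ 6 − 58 = -52 (mod 8).
    Divide the congruence (and modulus) by g = 2: 45·t ≡ -26 (mod 4).
    Reduce coefficients mod 4: 1·t ≡ 2 (mod 4).
    So t ≡ 2 (mod 4).
    Then x = 58 + 90·2 = 238, valid modulo lcm(90, 8) = 360: x ≡ 238 (mod 360).
Verify: 238 mod 18 = 4, 238 mod 10 = 8, 238 mod 8 = 6.

x ≡ 238 (mod 360).
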